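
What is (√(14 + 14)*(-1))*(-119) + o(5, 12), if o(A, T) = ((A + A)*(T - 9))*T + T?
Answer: 372 + 238*√7 ≈ 1001.7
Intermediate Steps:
o(A, T) = T + 2*A*T*(-9 + T) (o(A, T) = ((2*A)*(-9 + T))*T + T = (2*A*(-9 + T))*T + T = 2*A*T*(-9 + T) + T = T + 2*A*T*(-9 + T))
(√(14 + 14)*(-1))*(-119) + o(5, 12) = (√(14 + 14)*(-1))*(-119) + 12*(1 - 18*5 + 2*5*12) = (√28*(-1))*(-119) + 12*(1 - 90 + 120) = ((2*√7)*(-1))*(-119) + 12*31 = -2*√7*(-119) + 372 = 238*√7 + 372 = 372 + 238*√7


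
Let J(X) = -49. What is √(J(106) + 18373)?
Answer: 6*√509 ≈ 135.37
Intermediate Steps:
√(J(106) + 18373) = √(-49 + 18373) = √18324 = 6*√509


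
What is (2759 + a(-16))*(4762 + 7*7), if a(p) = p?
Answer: 13196573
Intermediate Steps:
(2759 + a(-16))*(4762 + 7*7) = (2759 - 16)*(4762 + 7*7) = 2743*(4762 + 49) = 2743*4811 = 13196573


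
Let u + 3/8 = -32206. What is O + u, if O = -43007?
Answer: -601707/8 ≈ -75213.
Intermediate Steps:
u = -257651/8 (u = -3/8 - 32206 = -257651/8 ≈ -32206.)
O + u = -43007 - 257651/8 = -601707/8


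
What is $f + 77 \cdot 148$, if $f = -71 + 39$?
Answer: $11364$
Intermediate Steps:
$f = -32$
$f + 77 \cdot 148 = -32 + 77 \cdot 148 = -32 + 11396 = 11364$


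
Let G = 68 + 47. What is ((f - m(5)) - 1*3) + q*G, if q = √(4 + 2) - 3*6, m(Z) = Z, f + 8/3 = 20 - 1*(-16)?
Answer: -6134/3 + 115*√6 ≈ -1763.0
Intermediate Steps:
f = 100/3 (f = -8/3 + (20 - 1*(-16)) = -8/3 + (20 + 16) = -8/3 + 36 = 100/3 ≈ 33.333)
G = 115
q = -18 + √6 (q = √6 - 18 = -18 + √6 ≈ -15.551)
((f - m(5)) - 1*3) + q*G = ((100/3 - 1*5) - 1*3) + (-18 + √6)*115 = ((100/3 - 5) - 3) + (-2070 + 115*√6) = (85/3 - 3) + (-2070 + 115*√6) = 76/3 + (-2070 + 115*√6) = -6134/3 + 115*√6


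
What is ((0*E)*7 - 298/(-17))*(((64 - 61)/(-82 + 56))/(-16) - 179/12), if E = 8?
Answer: -2772443/10608 ≈ -261.35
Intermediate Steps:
((0*E)*7 - 298/(-17))*(((64 - 61)/(-82 + 56))/(-16) - 179/12) = ((0*8)*7 - 298/(-17))*(((64 - 61)/(-82 + 56))/(-16) - 179/12) = (0*7 - 298*(-1/17))*((3/(-26))*(-1/16) - 179*1/12) = (0 + 298/17)*((3*(-1/26))*(-1/16) - 179/12) = 298*(-3/26*(-1/16) - 179/12)/17 = 298*(3/416 - 179/12)/17 = (298/17)*(-18607/1248) = -2772443/10608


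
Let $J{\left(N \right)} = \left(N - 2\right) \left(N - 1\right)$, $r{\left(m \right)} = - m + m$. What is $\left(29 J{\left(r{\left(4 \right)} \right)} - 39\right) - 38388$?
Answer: $-38369$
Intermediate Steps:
$r{\left(m \right)} = 0$
$J{\left(N \right)} = \left(-1 + N\right) \left(-2 + N\right)$ ($J{\left(N \right)} = \left(-2 + N\right) \left(-1 + N\right) = \left(-1 + N\right) \left(-2 + N\right)$)
$\left(29 J{\left(r{\left(4 \right)} \right)} - 39\right) - 38388 = \left(29 \left(2 + 0^{2} - 0\right) - 39\right) - 38388 = \left(29 \left(2 + 0 + 0\right) - 39\right) - 38388 = \left(29 \cdot 2 - 39\right) - 38388 = \left(58 - 39\right) - 38388 = 19 - 38388 = -38369$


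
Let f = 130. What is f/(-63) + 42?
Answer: 2516/63 ≈ 39.937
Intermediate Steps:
f/(-63) + 42 = 130/(-63) + 42 = 130*(-1/63) + 42 = -130/63 + 42 = 2516/63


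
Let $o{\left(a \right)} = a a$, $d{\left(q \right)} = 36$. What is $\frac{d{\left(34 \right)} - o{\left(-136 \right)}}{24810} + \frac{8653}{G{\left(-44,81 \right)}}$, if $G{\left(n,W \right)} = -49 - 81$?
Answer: $- \frac{21708073}{322530} \approx -67.306$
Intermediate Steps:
$o{\left(a \right)} = a^{2}$
$G{\left(n,W \right)} = -130$ ($G{\left(n,W \right)} = -49 - 81 = -130$)
$\frac{d{\left(34 \right)} - o{\left(-136 \right)}}{24810} + \frac{8653}{G{\left(-44,81 \right)}} = \frac{36 - \left(-136\right)^{2}}{24810} + \frac{8653}{-130} = \left(36 - 18496\right) \frac{1}{24810} + 8653 \left(- \frac{1}{130}\right) = \left(36 - 18496\right) \frac{1}{24810} - \frac{8653}{130} = \left(-18460\right) \frac{1}{24810} - \frac{8653}{130} = - \frac{1846}{2481} - \frac{8653}{130} = - \frac{21708073}{322530}$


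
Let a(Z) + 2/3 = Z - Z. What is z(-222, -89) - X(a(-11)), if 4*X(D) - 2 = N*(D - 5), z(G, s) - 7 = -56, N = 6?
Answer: -41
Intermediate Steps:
z(G, s) = -49 (z(G, s) = 7 - 56 = -49)
a(Z) = -⅔ (a(Z) = -⅔ + (Z - Z) = -⅔ + 0 = -⅔)
X(D) = -7 + 3*D/2 (X(D) = ½ + (6*(D - 5))/4 = ½ + (6*(-5 + D))/4 = ½ + (-30 + 6*D)/4 = ½ + (-15/2 + 3*D/2) = -7 + 3*D/2)
z(-222, -89) - X(a(-11)) = -49 - (-7 + (3/2)*(-⅔)) = -49 - (-7 - 1) = -49 - 1*(-8) = -49 + 8 = -41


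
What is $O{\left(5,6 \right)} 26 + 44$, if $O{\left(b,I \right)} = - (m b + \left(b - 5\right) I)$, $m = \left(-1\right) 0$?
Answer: $44$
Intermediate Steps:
$m = 0$
$O{\left(b,I \right)} = - I \left(-5 + b\right)$ ($O{\left(b,I \right)} = - (0 b + \left(b - 5\right) I) = - (0 + \left(b - 5\right) I) = - (0 + \left(-5 + b\right) I) = - (0 + I \left(-5 + b\right)) = - I \left(-5 + b\right)$)
$O{\left(5,6 \right)} 26 + 44 = 6 \left(5 - 5\right) 26 + 44 = 6 \cdot 0 \cdot 26 + 44 = 0 \cdot 26 + 44 = 0 + 44 = 44$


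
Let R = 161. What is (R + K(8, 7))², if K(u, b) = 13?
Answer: 30276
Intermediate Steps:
(R + K(8, 7))² = (161 + 13)² = 174² = 30276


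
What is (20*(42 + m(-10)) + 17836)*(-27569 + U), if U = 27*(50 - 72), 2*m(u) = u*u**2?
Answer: -244342188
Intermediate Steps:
m(u) = u**3/2 (m(u) = (u*u**2)/2 = u**3/2)
U = -594 (U = 27*(-22) = -594)
(20*(42 + m(-10)) + 17836)*(-27569 + U) = (20*(42 + (1/2)*(-10)**3) + 17836)*(-27569 - 594) = (20*(42 + (1/2)*(-1000)) + 17836)*(-28163) = (20*(42 - 500) + 17836)*(-28163) = (20*(-458) + 17836)*(-28163) = (-9160 + 17836)*(-28163) = 8676*(-28163) = -244342188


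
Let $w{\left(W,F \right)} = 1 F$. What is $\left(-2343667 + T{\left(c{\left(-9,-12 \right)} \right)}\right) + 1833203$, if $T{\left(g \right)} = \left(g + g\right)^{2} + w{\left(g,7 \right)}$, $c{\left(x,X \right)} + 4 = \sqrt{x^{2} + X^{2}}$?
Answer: $-509973$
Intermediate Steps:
$w{\left(W,F \right)} = F$
$c{\left(x,X \right)} = -4 + \sqrt{X^{2} + x^{2}}$ ($c{\left(x,X \right)} = -4 + \sqrt{x^{2} + X^{2}} = -4 + \sqrt{X^{2} + x^{2}}$)
$T{\left(g \right)} = 7 + 4 g^{2}$ ($T{\left(g \right)} = \left(g + g\right)^{2} + 7 = \left(2 g\right)^{2} + 7 = 4 g^{2} + 7 = 7 + 4 g^{2}$)
$\left(-2343667 + T{\left(c{\left(-9,-12 \right)} \right)}\right) + 1833203 = \left(-2343667 + \left(7 + 4 \left(-4 + \sqrt{\left(-12\right)^{2} + \left(-9\right)^{2}}\right)^{2}\right)\right) + 1833203 = \left(-2343667 + \left(7 + 4 \left(-4 + \sqrt{144 + 81}\right)^{2}\right)\right) + 1833203 = \left(-2343667 + \left(7 + 4 \left(-4 + \sqrt{225}\right)^{2}\right)\right) + 1833203 = \left(-2343667 + \left(7 + 4 \left(-4 + 15\right)^{2}\right)\right) + 1833203 = \left(-2343667 + \left(7 + 4 \cdot 11^{2}\right)\right) + 1833203 = \left(-2343667 + \left(7 + 4 \cdot 121\right)\right) + 1833203 = \left(-2343667 + \left(7 + 484\right)\right) + 1833203 = \left(-2343667 + 491\right) + 1833203 = -2343176 + 1833203 = -509973$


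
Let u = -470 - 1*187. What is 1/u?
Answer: -1/657 ≈ -0.0015221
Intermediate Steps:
u = -657 (u = -470 - 187 = -657)
1/u = 1/(-657) = -1/657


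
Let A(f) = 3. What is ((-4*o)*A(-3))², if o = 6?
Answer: 5184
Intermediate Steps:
((-4*o)*A(-3))² = (-4*6*3)² = (-24*3)² = (-72)² = 5184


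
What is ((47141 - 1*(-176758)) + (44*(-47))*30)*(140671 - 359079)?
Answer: -35351300472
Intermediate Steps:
((47141 - 1*(-176758)) + (44*(-47))*30)*(140671 - 359079) = ((47141 + 176758) - 2068*30)*(-218408) = (223899 - 62040)*(-218408) = 161859*(-218408) = -35351300472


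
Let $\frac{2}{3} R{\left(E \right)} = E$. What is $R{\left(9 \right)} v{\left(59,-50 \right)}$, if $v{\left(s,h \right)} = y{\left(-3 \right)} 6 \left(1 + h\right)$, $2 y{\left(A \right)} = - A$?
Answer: $- \frac{11907}{2} \approx -5953.5$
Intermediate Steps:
$y{\left(A \right)} = - \frac{A}{2}$ ($y{\left(A \right)} = \frac{\left(-1\right) A}{2} = - \frac{A}{2}$)
$v{\left(s,h \right)} = 9 + 9 h$ ($v{\left(s,h \right)} = \left(- \frac{1}{2}\right) \left(-3\right) 6 \left(1 + h\right) = \frac{3}{2} \cdot 6 \left(1 + h\right) = 9 \left(1 + h\right) = 9 + 9 h$)
$R{\left(E \right)} = \frac{3 E}{2}$
$R{\left(9 \right)} v{\left(59,-50 \right)} = \frac{3}{2} \cdot 9 \left(9 + 9 \left(-50\right)\right) = \frac{27 \left(9 - 450\right)}{2} = \frac{27}{2} \left(-441\right) = - \frac{11907}{2}$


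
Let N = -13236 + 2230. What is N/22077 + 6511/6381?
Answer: 907581/1739177 ≈ 0.52184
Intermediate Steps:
N = -11006
N/22077 + 6511/6381 = -11006/22077 + 6511/6381 = 907581/1739177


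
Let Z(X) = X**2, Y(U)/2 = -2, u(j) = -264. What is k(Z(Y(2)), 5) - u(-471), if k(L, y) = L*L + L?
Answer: 536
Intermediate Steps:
Y(U) = -4 (Y(U) = 2*(-2) = -4)
k(L, y) = L + L**2 (k(L, y) = L**2 + L = L + L**2)
k(Z(Y(2)), 5) - u(-471) = (-4)**2*(1 + (-4)**2) - 1*(-264) = 16*(1 + 16) + 264 = 16*17 + 264 = 272 + 264 = 536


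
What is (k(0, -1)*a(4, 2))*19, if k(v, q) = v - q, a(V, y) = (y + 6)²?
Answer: 1216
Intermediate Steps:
a(V, y) = (6 + y)²
(k(0, -1)*a(4, 2))*19 = ((0 - 1*(-1))*(6 + 2)²)*19 = ((0 + 1)*8²)*19 = (1*64)*19 = 64*19 = 1216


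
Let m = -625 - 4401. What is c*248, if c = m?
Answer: -1246448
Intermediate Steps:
m = -5026
c = -5026
c*248 = -5026*248 = -1246448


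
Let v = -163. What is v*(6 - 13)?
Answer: 1141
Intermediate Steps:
v*(6 - 13) = -163*(6 - 13) = -163*(-7) = 1141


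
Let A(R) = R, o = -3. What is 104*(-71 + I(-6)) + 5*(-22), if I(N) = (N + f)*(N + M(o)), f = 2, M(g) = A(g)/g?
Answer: -5414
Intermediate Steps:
M(g) = 1 (M(g) = g/g = 1)
I(N) = (1 + N)*(2 + N) (I(N) = (N + 2)*(N + 1) = (2 + N)*(1 + N) = (1 + N)*(2 + N))
104*(-71 + I(-6)) + 5*(-22) = 104*(-71 + (2 + (-6)² + 3*(-6))) + 5*(-22) = 104*(-71 + (2 + 36 - 18)) - 110 = 104*(-71 + 20) - 110 = 104*(-51) - 110 = -5304 - 110 = -5414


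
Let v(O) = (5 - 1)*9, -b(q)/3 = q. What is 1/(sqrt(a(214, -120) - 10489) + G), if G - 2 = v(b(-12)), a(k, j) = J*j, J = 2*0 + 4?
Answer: 38/12413 - I*sqrt(10969)/12413 ≈ 0.0030613 - 0.0084374*I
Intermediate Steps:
b(q) = -3*q
J = 4 (J = 0 + 4 = 4)
v(O) = 36 (v(O) = 4*9 = 36)
a(k, j) = 4*j
G = 38 (G = 2 + 36 = 38)
1/(sqrt(a(214, -120) - 10489) + G) = 1/(sqrt(4*(-120) - 10489) + 38) = 1/(sqrt(-480 - 10489) + 38) = 1/(sqrt(-10969) + 38) = 1/(I*sqrt(10969) + 38) = 1/(38 + I*sqrt(10969))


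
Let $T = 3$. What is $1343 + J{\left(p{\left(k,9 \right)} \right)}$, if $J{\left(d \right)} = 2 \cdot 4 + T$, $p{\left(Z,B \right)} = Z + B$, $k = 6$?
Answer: $1354$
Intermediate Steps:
$p{\left(Z,B \right)} = B + Z$
$J{\left(d \right)} = 11$ ($J{\left(d \right)} = 2 \cdot 4 + 3 = 8 + 3 = 11$)
$1343 + J{\left(p{\left(k,9 \right)} \right)} = 1343 + 11 = 1354$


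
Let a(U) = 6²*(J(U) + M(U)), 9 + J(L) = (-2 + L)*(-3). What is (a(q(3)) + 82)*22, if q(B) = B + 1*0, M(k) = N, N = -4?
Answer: -10868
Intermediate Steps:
J(L) = -3 - 3*L (J(L) = -9 + (-2 + L)*(-3) = -9 + (6 - 3*L) = -3 - 3*L)
M(k) = -4
q(B) = B (q(B) = B + 0 = B)
a(U) = -252 - 108*U (a(U) = 6²*((-3 - 3*U) - 4) = 36*(-7 - 3*U) = -252 - 108*U)
(a(q(3)) + 82)*22 = ((-252 - 108*3) + 82)*22 = ((-252 - 324) + 82)*22 = (-576 + 82)*22 = -494*22 = -10868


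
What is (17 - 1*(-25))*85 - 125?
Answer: 3445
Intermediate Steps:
(17 - 1*(-25))*85 - 125 = (17 + 25)*85 - 125 = 42*85 - 125 = 3570 - 125 = 3445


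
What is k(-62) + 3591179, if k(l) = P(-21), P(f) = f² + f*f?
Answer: 3592061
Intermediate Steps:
P(f) = 2*f² (P(f) = f² + f² = 2*f²)
k(l) = 882 (k(l) = 2*(-21)² = 2*441 = 882)
k(-62) + 3591179 = 882 + 3591179 = 3592061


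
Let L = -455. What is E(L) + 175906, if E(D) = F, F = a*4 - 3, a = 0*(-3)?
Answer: 175903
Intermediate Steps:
a = 0
F = -3 (F = 0*4 - 3 = 0 - 3 = -3)
E(D) = -3
E(L) + 175906 = -3 + 175906 = 175903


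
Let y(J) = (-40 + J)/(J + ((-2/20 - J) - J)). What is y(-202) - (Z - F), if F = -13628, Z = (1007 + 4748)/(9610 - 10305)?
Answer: -3822588059/280641 ≈ -13621.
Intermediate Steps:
Z = -1151/139 (Z = 5755/(-695) = 5755*(-1/695) = -1151/139 ≈ -8.2806)
y(J) = (-40 + J)/(-⅒ - J) (y(J) = (-40 + J)/(J + ((-2*1/20 - J) - J)) = (-40 + J)/(J + ((-⅒ - J) - J)) = (-40 + J)/(J + (-⅒ - 2*J)) = (-40 + J)/(-⅒ - J))
y(-202) - (Z - F) = 10*(40 - 1*(-202))/(1 + 10*(-202)) - (-1151/139 - 1*(-13628)) = 10*(40 + 202)/(1 - 2020) - (-1151/139 + 13628) = 10*242/(-2019) - 1*1893141/139 = 10*(-1/2019)*242 - 1893141/139 = -2420/2019 - 1893141/139 = -3822588059/280641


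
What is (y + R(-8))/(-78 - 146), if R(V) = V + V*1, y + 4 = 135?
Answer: -115/224 ≈ -0.51339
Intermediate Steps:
y = 131 (y = -4 + 135 = 131)
R(V) = 2*V (R(V) = V + V = 2*V)
(y + R(-8))/(-78 - 146) = (131 + 2*(-8))/(-78 - 146) = (131 - 16)/(-224) = 115*(-1/224) = -115/224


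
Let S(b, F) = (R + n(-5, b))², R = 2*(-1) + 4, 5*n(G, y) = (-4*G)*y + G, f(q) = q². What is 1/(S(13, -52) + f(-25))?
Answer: 1/3434 ≈ 0.00029121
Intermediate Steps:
n(G, y) = G/5 - 4*G*y/5 (n(G, y) = ((-4*G)*y + G)/5 = (-4*G*y + G)/5 = (G - 4*G*y)/5 = G/5 - 4*G*y/5)
R = 2 (R = -2 + 4 = 2)
S(b, F) = (1 + 4*b)² (S(b, F) = (2 + (⅕)*(-5)*(1 - 4*b))² = (2 + (-1 + 4*b))² = (1 + 4*b)²)
1/(S(13, -52) + f(-25)) = 1/((1 + 4*13)² + (-25)²) = 1/((1 + 52)² + 625) = 1/(53² + 625) = 1/(2809 + 625) = 1/3434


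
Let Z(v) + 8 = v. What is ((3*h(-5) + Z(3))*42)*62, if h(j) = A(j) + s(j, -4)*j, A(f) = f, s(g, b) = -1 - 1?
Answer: 26040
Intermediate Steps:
s(g, b) = -2
Z(v) = -8 + v
h(j) = -j (h(j) = j - 2*j = -j)
((3*h(-5) + Z(3))*42)*62 = ((3*(-1*(-5)) + (-8 + 3))*42)*62 = ((3*5 - 5)*42)*62 = ((15 - 5)*42)*62 = (10*42)*62 = 420*62 = 26040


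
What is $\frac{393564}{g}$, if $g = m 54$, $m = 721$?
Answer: $\frac{65594}{6489} \approx 10.108$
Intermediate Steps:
$g = 38934$ ($g = 721 \cdot 54 = 38934$)
$\frac{393564}{g} = \frac{393564}{38934} = 393564 \cdot \frac{1}{38934} = \frac{65594}{6489}$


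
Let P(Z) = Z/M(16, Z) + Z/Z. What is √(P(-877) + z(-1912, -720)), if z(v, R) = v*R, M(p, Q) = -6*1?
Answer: √49564338/6 ≈ 1173.4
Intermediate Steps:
M(p, Q) = -6
z(v, R) = R*v
P(Z) = 1 - Z/6 (P(Z) = Z/(-6) + Z/Z = Z*(-⅙) + 1 = -Z/6 + 1 = 1 - Z/6)
√(P(-877) + z(-1912, -720)) = √((1 - ⅙*(-877)) - 720*(-1912)) = √((1 + 877/6) + 1376640) = √(883/6 + 1376640) = √(8260723/6) = √49564338/6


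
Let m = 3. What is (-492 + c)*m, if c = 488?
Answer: -12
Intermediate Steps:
(-492 + c)*m = (-492 + 488)*3 = -4*3 = -12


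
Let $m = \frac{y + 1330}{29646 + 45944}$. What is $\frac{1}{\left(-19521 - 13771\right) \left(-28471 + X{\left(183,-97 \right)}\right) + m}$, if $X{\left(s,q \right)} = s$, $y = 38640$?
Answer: $\frac{7559}{7118794805661} \approx 1.0618 \cdot 10^{-9}$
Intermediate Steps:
$m = \frac{3997}{7559}$ ($m = \frac{38640 + 1330}{29646 + 45944} = \frac{39970}{75590} = 39970 \cdot \frac{1}{75590} = \frac{3997}{7559} \approx 0.52877$)
$\frac{1}{\left(-19521 - 13771\right) \left(-28471 + X{\left(183,-97 \right)}\right) + m} = \frac{1}{\left(-19521 - 13771\right) \left(-28471 + 183\right) + \frac{3997}{7559}} = \frac{1}{\left(-33292\right) \left(-28288\right) + \frac{3997}{7559}} = \frac{1}{941764096 + \frac{3997}{7559}} = \frac{1}{\frac{7118794805661}{7559}} = \frac{7559}{7118794805661}$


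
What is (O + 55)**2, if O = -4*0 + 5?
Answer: 3600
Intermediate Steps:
O = 5 (O = 0 + 5 = 5)
(O + 55)**2 = (5 + 55)**2 = 60**2 = 3600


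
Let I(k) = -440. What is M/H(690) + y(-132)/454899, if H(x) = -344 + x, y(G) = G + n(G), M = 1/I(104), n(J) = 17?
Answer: -17962499/69253823760 ≈ -0.00025937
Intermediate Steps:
M = -1/440 (M = 1/(-440) = -1/440 ≈ -0.0022727)
y(G) = 17 + G (y(G) = G + 17 = 17 + G)
M/H(690) + y(-132)/454899 = -1/(440*(-344 + 690)) + (17 - 132)/454899 = -1/440/346 - 115*1/454899 = -1/440*1/346 - 115/454899 = -1/152240 - 115/454899 = -17962499/69253823760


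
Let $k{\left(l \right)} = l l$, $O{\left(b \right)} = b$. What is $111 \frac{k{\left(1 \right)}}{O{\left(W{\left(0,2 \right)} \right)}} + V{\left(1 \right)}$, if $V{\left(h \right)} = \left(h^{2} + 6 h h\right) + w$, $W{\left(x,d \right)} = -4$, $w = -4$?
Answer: $- \frac{99}{4} \approx -24.75$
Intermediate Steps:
$V{\left(h \right)} = -4 + 7 h^{2}$ ($V{\left(h \right)} = \left(h^{2} + 6 h h\right) - 4 = \left(h^{2} + 6 h^{2}\right) - 4 = 7 h^{2} - 4 = -4 + 7 h^{2}$)
$k{\left(l \right)} = l^{2}$
$111 \frac{k{\left(1 \right)}}{O{\left(W{\left(0,2 \right)} \right)}} + V{\left(1 \right)} = 111 \frac{1^{2}}{-4} - \left(4 - 7 \cdot 1^{2}\right) = 111 \cdot 1 \left(- \frac{1}{4}\right) + \left(-4 + 7 \cdot 1\right) = 111 \left(- \frac{1}{4}\right) + \left(-4 + 7\right) = - \frac{111}{4} + 3 = - \frac{99}{4}$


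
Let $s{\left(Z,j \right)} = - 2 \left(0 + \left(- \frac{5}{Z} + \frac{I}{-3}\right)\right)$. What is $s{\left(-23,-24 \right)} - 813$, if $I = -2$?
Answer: $- \frac{56219}{69} \approx -814.77$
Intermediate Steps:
$s{\left(Z,j \right)} = - \frac{4}{3} + \frac{10}{Z}$ ($s{\left(Z,j \right)} = - 2 \left(0 - \left(- \frac{2}{3} + \frac{5}{Z}\right)\right) = - 2 \left(0 + \left(- \frac{5}{Z} + \frac{2}{3}\right)\right) = - 2 \left(0 + \left(\frac{2}{3} - \frac{5}{Z}\right)\right) = - 2 \left(\frac{2}{3} - \frac{5}{Z}\right) = - \frac{4}{3} + \frac{10}{Z}$)
$s{\left(-23,-24 \right)} - 813 = \left(- \frac{4}{3} + \frac{10}{-23}\right) - 813 = \left(- \frac{4}{3} + 10 \left(- \frac{1}{23}\right)\right) - 813 = \left(- \frac{4}{3} - \frac{10}{23}\right) - 813 = - \frac{122}{69} - 813 = - \frac{56219}{69}$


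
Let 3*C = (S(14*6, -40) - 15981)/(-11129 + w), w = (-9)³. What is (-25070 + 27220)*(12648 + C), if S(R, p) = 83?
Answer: 483702538750/17787 ≈ 2.7194e+7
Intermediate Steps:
w = -729
C = 7949/17787 (C = ((83 - 15981)/(-11129 - 729))/3 = (-15898/(-11858))/3 = (-15898*(-1/11858))/3 = (⅓)*(7949/5929) = 7949/17787 ≈ 0.44690)
(-25070 + 27220)*(12648 + C) = (-25070 + 27220)*(12648 + 7949/17787) = 2150*(224977925/17787) = 483702538750/17787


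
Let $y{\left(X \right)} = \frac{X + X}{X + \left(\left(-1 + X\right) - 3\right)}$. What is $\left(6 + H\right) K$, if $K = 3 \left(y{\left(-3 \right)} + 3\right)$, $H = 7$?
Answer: $\frac{702}{5} \approx 140.4$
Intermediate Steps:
$y{\left(X \right)} = \frac{2 X}{-4 + 2 X}$ ($y{\left(X \right)} = \frac{2 X}{X + \left(-4 + X\right)} = \frac{2 X}{-4 + 2 X}$)
$K = \frac{54}{5}$ ($K = 3 \left(- \frac{3}{-2 - 3} + 3\right) = 3 \left(- \frac{3}{-5} + 3\right) = 3 \left(\left(-3\right) \left(- \frac{1}{5}\right) + 3\right) = 3 \left(\frac{3}{5} + 3\right) = 3 \cdot \frac{18}{5} = \frac{54}{5} \approx 10.8$)
$\left(6 + H\right) K = \left(6 + 7\right) \frac{54}{5} = 13 \cdot \frac{54}{5} = \frac{702}{5}$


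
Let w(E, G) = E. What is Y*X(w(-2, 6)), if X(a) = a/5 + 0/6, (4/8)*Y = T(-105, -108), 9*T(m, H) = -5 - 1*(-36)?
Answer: -124/45 ≈ -2.7556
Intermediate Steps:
T(m, H) = 31/9 (T(m, H) = (-5 - 1*(-36))/9 = (-5 + 36)/9 = (⅑)*31 = 31/9)
Y = 62/9 (Y = 2*(31/9) = 62/9 ≈ 6.8889)
X(a) = a/5 (X(a) = a*(⅕) + 0*(⅙) = a/5 + 0 = a/5)
Y*X(w(-2, 6)) = 62*((⅕)*(-2))/9 = (62/9)*(-⅖) = -124/45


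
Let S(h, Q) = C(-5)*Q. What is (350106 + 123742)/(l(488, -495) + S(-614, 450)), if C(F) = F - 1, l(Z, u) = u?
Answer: -473848/3195 ≈ -148.31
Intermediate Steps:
C(F) = -1 + F
S(h, Q) = -6*Q (S(h, Q) = (-1 - 5)*Q = -6*Q)
(350106 + 123742)/(l(488, -495) + S(-614, 450)) = (350106 + 123742)/(-495 - 6*450) = 473848/(-495 - 2700) = 473848/(-3195) = 473848*(-1/3195) = -473848/3195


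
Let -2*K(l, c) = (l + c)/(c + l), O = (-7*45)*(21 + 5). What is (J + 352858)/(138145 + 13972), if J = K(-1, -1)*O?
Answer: 356953/152117 ≈ 2.3466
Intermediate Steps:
O = -8190 (O = -315*26 = -8190)
K(l, c) = -½ (K(l, c) = -(l + c)/(2*(c + l)) = -(c + l)/(2*(c + l)) = -½*1 = -½)
J = 4095 (J = -½*(-8190) = 4095)
(J + 352858)/(138145 + 13972) = (4095 + 352858)/(138145 + 13972) = 356953/152117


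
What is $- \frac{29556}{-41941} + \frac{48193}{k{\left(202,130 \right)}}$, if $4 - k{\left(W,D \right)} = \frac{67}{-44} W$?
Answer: $\frac{44670383866}{287505555} \approx 155.37$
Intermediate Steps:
$k{\left(W,D \right)} = 4 + \frac{67 W}{44}$ ($k{\left(W,D \right)} = 4 - \frac{67}{-44} W = 4 - 67 \left(- \frac{1}{44}\right) W = 4 - - \frac{67 W}{44} = 4 + \frac{67 W}{44}$)
$- \frac{29556}{-41941} + \frac{48193}{k{\left(202,130 \right)}} = - \frac{29556}{-41941} + \frac{48193}{4 + \frac{67}{44} \cdot 202} = \left(-29556\right) \left(- \frac{1}{41941}\right) + \frac{48193}{4 + \frac{6767}{22}} = \frac{29556}{41941} + \frac{48193}{\frac{6855}{22}} = \frac{29556}{41941} + 48193 \cdot \frac{22}{6855} = \frac{29556}{41941} + \frac{1060246}{6855} = \frac{44670383866}{287505555}$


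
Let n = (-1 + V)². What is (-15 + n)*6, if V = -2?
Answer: -36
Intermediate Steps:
n = 9 (n = (-1 - 2)² = (-3)² = 9)
(-15 + n)*6 = (-15 + 9)*6 = -6*6 = -36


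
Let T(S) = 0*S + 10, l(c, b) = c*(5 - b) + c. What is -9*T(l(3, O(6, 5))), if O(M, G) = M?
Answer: -90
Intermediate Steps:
l(c, b) = c + c*(5 - b)
T(S) = 10 (T(S) = 0 + 10 = 10)
-9*T(l(3, O(6, 5))) = -9*10 = -90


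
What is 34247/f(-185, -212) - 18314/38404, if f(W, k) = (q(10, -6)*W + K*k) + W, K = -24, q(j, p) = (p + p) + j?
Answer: 609326033/101252146 ≈ 6.0179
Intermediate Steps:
q(j, p) = j + 2*p (q(j, p) = 2*p + j = j + 2*p)
f(W, k) = -W - 24*k (f(W, k) = ((10 + 2*(-6))*W - 24*k) + W = ((10 - 12)*W - 24*k) + W = (-2*W - 24*k) + W = (-24*k - 2*W) + W = -W - 24*k)
34247/f(-185, -212) - 18314/38404 = 34247/(-1*(-185) - 24*(-212)) - 18314/38404 = 34247/(185 + 5088) - 18314*1/38404 = 34247/5273 - 9157/19202 = 609326033/101252146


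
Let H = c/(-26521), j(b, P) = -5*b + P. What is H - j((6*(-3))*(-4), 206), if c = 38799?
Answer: 4045435/26521 ≈ 152.54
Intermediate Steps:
j(b, P) = P - 5*b
H = -38799/26521 (H = 38799/(-26521) = 38799*(-1/26521) = -38799/26521 ≈ -1.4630)
H - j((6*(-3))*(-4), 206) = -38799/26521 - (206 - 5*6*(-3)*(-4)) = -38799/26521 - (206 - (-90)*(-4)) = -38799/26521 - (206 - 5*72) = -38799/26521 - (206 - 360) = -38799/26521 - 1*(-154) = -38799/26521 + 154 = 4045435/26521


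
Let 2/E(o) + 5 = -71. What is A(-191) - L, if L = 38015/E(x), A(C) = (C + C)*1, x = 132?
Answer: 1444188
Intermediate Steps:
E(o) = -1/38 (E(o) = 2/(-5 - 71) = 2/(-76) = 2*(-1/76) = -1/38)
A(C) = 2*C (A(C) = (2*C)*1 = 2*C)
L = -1444570 (L = 38015/(-1/38) = 38015*(-38) = -1444570)
A(-191) - L = 2*(-191) - 1*(-1444570) = -382 + 1444570 = 1444188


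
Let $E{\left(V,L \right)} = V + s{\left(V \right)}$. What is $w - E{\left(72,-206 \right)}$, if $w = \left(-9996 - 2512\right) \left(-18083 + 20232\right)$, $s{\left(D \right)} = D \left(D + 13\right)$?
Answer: $-26885884$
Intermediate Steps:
$s{\left(D \right)} = D \left(13 + D\right)$
$E{\left(V,L \right)} = V + V \left(13 + V\right)$
$w = -26879692$ ($w = \left(-12508\right) 2149 = -26879692$)
$w - E{\left(72,-206 \right)} = -26879692 - 72 \left(14 + 72\right) = -26879692 - 72 \cdot 86 = -26879692 - 6192 = -26885884$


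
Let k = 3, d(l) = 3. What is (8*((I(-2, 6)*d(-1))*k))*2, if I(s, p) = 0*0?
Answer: 0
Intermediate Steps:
I(s, p) = 0
(8*((I(-2, 6)*d(-1))*k))*2 = (8*((0*3)*3))*2 = (8*(0*3))*2 = (8*0)*2 = 0*2 = 0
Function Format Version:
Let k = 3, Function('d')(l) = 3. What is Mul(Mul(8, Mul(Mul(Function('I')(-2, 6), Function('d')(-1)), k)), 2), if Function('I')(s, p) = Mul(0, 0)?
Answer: 0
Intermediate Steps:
Function('I')(s, p) = 0
Mul(Mul(8, Mul(Mul(Function('I')(-2, 6), Function('d')(-1)), k)), 2) = Mul(Mul(8, Mul(Mul(0, 3), 3)), 2) = Mul(Mul(8, Mul(0, 3)), 2) = Mul(Mul(8, 0), 2) = Mul(0, 2) = 0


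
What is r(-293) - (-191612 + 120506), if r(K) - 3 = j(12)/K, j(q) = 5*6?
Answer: 20834907/293 ≈ 71109.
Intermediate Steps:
j(q) = 30
r(K) = 3 + 30/K
r(-293) - (-191612 + 120506) = (3 + 30/(-293)) - (-191612 + 120506) = (3 + 30*(-1/293)) - 1*(-71106) = (3 - 30/293) + 71106 = 849/293 + 71106 = 20834907/293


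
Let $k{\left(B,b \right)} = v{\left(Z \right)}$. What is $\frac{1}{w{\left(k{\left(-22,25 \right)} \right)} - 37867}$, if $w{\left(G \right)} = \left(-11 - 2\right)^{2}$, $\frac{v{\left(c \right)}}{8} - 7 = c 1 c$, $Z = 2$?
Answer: $- \frac{1}{37698} \approx -2.6527 \cdot 10^{-5}$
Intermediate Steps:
$v{\left(c \right)} = 56 + 8 c^{2}$ ($v{\left(c \right)} = 56 + 8 c 1 c = 56 + 8 c c = 56 + 8 c^{2}$)
$k{\left(B,b \right)} = 88$ ($k{\left(B,b \right)} = 56 + 8 \cdot 2^{2} = 56 + 8 \cdot 4 = 56 + 32 = 88$)
$w{\left(G \right)} = 169$ ($w{\left(G \right)} = \left(-13\right)^{2} = 169$)
$\frac{1}{w{\left(k{\left(-22,25 \right)} \right)} - 37867} = \frac{1}{169 - 37867} = \frac{1}{-37698} = - \frac{1}{37698}$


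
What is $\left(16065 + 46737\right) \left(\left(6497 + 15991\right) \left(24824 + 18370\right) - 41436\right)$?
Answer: $60999911431272$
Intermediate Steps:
$\left(16065 + 46737\right) \left(\left(6497 + 15991\right) \left(24824 + 18370\right) - 41436\right) = 62802 \left(22488 \cdot 43194 - 41436\right) = 62802 \left(971346672 - 41436\right) = 62802 \cdot 971305236 = 60999911431272$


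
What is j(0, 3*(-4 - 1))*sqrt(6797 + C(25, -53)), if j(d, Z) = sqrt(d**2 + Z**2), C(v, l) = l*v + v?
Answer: 15*sqrt(5497) ≈ 1112.1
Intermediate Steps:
C(v, l) = v + l*v
j(d, Z) = sqrt(Z**2 + d**2)
j(0, 3*(-4 - 1))*sqrt(6797 + C(25, -53)) = sqrt((3*(-4 - 1))**2 + 0**2)*sqrt(6797 + 25*(1 - 53)) = sqrt((3*(-5))**2 + 0)*sqrt(6797 + 25*(-52)) = sqrt((-15)**2 + 0)*sqrt(6797 - 1300) = sqrt(225 + 0)*sqrt(5497) = sqrt(225)*sqrt(5497) = 15*sqrt(5497)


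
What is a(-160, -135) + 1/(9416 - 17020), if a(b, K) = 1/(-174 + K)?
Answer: -7913/2349636 ≈ -0.0033678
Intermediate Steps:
a(-160, -135) + 1/(9416 - 17020) = 1/(-174 - 135) + 1/(9416 - 17020) = 1/(-309) + 1/(-7604) = -1/309 - 1/7604 = -7913/2349636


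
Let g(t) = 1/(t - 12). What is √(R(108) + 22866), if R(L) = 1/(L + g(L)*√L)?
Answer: √(39512464 + 22866*√3)/√(1728 + √3) ≈ 151.22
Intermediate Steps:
g(t) = 1/(-12 + t)
R(L) = 1/(L + √L/(-12 + L))
√(R(108) + 22866) = √((-12 + 108)/(√108 + 108*(-12 + 108)) + 22866) = √(96/(6*√3 + 108*96) + 22866) = √(96/(6*√3 + 10368) + 22866) = √(96/(10368 + 6*√3) + 22866) = √(22866 + 96/(10368 + 6*√3))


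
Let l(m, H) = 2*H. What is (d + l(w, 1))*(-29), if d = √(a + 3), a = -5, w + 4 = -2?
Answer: -58 - 29*I*√2 ≈ -58.0 - 41.012*I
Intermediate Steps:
w = -6 (w = -4 - 2 = -6)
d = I*√2 (d = √(-5 + 3) = √(-2) = I*√2 ≈ 1.4142*I)
(d + l(w, 1))*(-29) = (I*√2 + 2*1)*(-29) = (I*√2 + 2)*(-29) = (2 + I*√2)*(-29) = -58 - 29*I*√2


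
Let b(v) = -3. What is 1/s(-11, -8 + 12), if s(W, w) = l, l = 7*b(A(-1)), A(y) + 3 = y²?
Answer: -1/21 ≈ -0.047619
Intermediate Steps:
A(y) = -3 + y²
l = -21 (l = 7*(-3) = -21)
s(W, w) = -21
1/s(-11, -8 + 12) = 1/(-21) = -1/21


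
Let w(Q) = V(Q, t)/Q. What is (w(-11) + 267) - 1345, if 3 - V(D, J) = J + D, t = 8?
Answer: -11864/11 ≈ -1078.5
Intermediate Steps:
V(D, J) = 3 - D - J (V(D, J) = 3 - (J + D) = 3 - (D + J) = 3 + (-D - J) = 3 - D - J)
w(Q) = (-5 - Q)/Q (w(Q) = (3 - Q - 1*8)/Q = (3 - Q - 8)/Q = (-5 - Q)/Q)
(w(-11) + 267) - 1345 = ((-5 - 1*(-11))/(-11) + 267) - 1345 = (-(-5 + 11)/11 + 267) - 1345 = (-1/11*6 + 267) - 1345 = (-6/11 + 267) - 1345 = 2931/11 - 1345 = -11864/11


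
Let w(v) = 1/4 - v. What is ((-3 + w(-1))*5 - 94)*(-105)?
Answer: 43155/4 ≈ 10789.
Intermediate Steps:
w(v) = ¼ - v
((-3 + w(-1))*5 - 94)*(-105) = ((-3 + (¼ - 1*(-1)))*5 - 94)*(-105) = ((-3 + (¼ + 1))*5 - 94)*(-105) = ((-3 + 5/4)*5 - 94)*(-105) = (-7/4*5 - 94)*(-105) = (-35/4 - 94)*(-105) = -411/4*(-105) = 43155/4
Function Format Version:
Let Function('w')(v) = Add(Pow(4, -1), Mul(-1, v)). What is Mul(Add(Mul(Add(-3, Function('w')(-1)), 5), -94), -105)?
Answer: Rational(43155, 4) ≈ 10789.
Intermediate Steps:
Function('w')(v) = Add(Rational(1, 4), Mul(-1, v))
Mul(Add(Mul(Add(-3, Function('w')(-1)), 5), -94), -105) = Mul(Add(Mul(Add(-3, Add(Rational(1, 4), Mul(-1, -1))), 5), -94), -105) = Mul(Add(Mul(Add(-3, Add(Rational(1, 4), 1)), 5), -94), -105) = Mul(Add(Mul(Add(-3, Rational(5, 4)), 5), -94), -105) = Mul(Add(Mul(Rational(-7, 4), 5), -94), -105) = Mul(Add(Rational(-35, 4), -94), -105) = Mul(Rational(-411, 4), -105) = Rational(43155, 4)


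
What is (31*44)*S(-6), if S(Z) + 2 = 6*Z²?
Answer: 291896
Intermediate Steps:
S(Z) = -2 + 6*Z²
(31*44)*S(-6) = (31*44)*(-2 + 6*(-6)²) = 1364*(-2 + 6*36) = 1364*(-2 + 216) = 1364*214 = 291896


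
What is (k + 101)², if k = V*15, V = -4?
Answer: 1681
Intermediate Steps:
k = -60 (k = -4*15 = -60)
(k + 101)² = (-60 + 101)² = 41² = 1681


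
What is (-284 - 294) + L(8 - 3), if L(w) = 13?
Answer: -565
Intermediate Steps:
(-284 - 294) + L(8 - 3) = (-284 - 294) + 13 = -578 + 13 = -565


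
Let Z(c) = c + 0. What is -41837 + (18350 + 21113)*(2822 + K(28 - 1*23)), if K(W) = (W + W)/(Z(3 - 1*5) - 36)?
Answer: 111312364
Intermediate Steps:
Z(c) = c
K(W) = -W/19 (K(W) = (W + W)/((3 - 1*5) - 36) = (2*W)/((3 - 5) - 36) = (2*W)/(-2 - 36) = (2*W)/(-38) = (2*W)*(-1/38) = -W/19)
-41837 + (18350 + 21113)*(2822 + K(28 - 1*23)) = -41837 + (18350 + 21113)*(2822 - (28 - 1*23)/19) = -41837 + 39463*(2822 - (28 - 23)/19) = -41837 + 39463*(2822 - 1/19*5) = -41837 + 39463*(2822 - 5/19) = -41837 + 39463*(53613/19) = -41837 + 111354201 = 111312364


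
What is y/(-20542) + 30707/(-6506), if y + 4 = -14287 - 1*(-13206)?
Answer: -155931046/33411563 ≈ -4.6670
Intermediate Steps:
y = -1085 (y = -4 + (-14287 - 1*(-13206)) = -4 + (-14287 + 13206) = -4 - 1081 = -1085)
y/(-20542) + 30707/(-6506) = -1085/(-20542) + 30707/(-6506) = -1085*(-1/20542) + 30707*(-1/6506) = 1085/20542 - 30707/6506 = -155931046/33411563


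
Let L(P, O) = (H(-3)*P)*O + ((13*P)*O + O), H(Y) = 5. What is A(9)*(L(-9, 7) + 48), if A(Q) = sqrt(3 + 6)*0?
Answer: 0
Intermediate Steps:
A(Q) = 0 (A(Q) = sqrt(9)*0 = 3*0 = 0)
L(P, O) = O + 18*O*P (L(P, O) = (5*P)*O + ((13*P)*O + O) = 5*O*P + (13*O*P + O) = 5*O*P + (O + 13*O*P) = O + 18*O*P)
A(9)*(L(-9, 7) + 48) = 0*(7*(1 + 18*(-9)) + 48) = 0*(7*(1 - 162) + 48) = 0*(7*(-161) + 48) = 0*(-1127 + 48) = 0*(-1079) = 0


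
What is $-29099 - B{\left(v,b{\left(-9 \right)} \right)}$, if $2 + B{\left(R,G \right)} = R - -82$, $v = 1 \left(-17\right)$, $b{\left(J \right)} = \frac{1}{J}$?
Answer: $-29162$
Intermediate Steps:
$v = -17$
$B{\left(R,G \right)} = 80 + R$ ($B{\left(R,G \right)} = -2 + \left(R - -82\right) = -2 + \left(R + 82\right) = -2 + \left(82 + R\right) = 80 + R$)
$-29099 - B{\left(v,b{\left(-9 \right)} \right)} = -29099 - \left(80 - 17\right) = -29099 - 63 = -29162$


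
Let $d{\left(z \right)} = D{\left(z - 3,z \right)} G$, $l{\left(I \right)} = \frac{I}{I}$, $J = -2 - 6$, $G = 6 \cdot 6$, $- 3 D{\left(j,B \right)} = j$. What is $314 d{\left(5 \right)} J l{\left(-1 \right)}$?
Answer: $60288$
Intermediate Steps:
$D{\left(j,B \right)} = - \frac{j}{3}$
$G = 36$
$J = -8$ ($J = -2 - 6 = -8$)
$l{\left(I \right)} = 1$
$d{\left(z \right)} = 36 - 12 z$ ($d{\left(z \right)} = - \frac{z - 3}{3} \cdot 36 = - \frac{-3 + z}{3} \cdot 36 = \left(1 - \frac{z}{3}\right) 36 = 36 - 12 z$)
$314 d{\left(5 \right)} J l{\left(-1 \right)} = 314 \left(36 - 60\right) \left(-8\right) 1 = 314 \left(-24\right) \left(-8\right) 1 = 314 \cdot 192 \cdot 1 = 314 \cdot 192 = 60288$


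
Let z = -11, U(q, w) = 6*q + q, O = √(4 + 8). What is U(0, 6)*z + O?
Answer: 2*√3 ≈ 3.4641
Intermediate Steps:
O = 2*√3 (O = √12 = 2*√3 ≈ 3.4641)
U(q, w) = 7*q
U(0, 6)*z + O = (7*0)*(-11) + 2*√3 = 0*(-11) + 2*√3 = 0 + 2*√3 = 2*√3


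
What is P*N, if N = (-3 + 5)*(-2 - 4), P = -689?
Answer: 8268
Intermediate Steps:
N = -12 (N = 2*(-6) = -12)
P*N = -689*(-12) = 8268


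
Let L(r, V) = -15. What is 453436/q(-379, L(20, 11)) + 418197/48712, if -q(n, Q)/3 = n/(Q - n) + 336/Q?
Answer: 40253274082073/6234600168 ≈ 6456.4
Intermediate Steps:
q(n, Q) = -1008/Q - 3*n/(Q - n) (q(n, Q) = -3*(n/(Q - n) + 336/Q) = -3*(336/Q + n/(Q - n)) = -1008/Q - 3*n/(Q - n))
453436/q(-379, L(20, 11)) + 418197/48712 = 453436/((3*(-336*(-15) + 336*(-379) - 1*(-15)*(-379))/(-15*(-15 - 1*(-379))))) + 418197/48712 = 453436/((3*(-1/15)*(5040 - 127344 - 5685)/(-15 + 379))) + 418197*(1/48712) = 453436/((3*(-1/15)*(-127989)/364)) + 418197/48712 = 453436/((3*(-1/15)*(1/364)*(-127989))) + 418197/48712 = 453436/(127989/1820) + 418197/48712 = 453436*(1820/127989) + 418197/48712 = 825253520/127989 + 418197/48712 = 40253274082073/6234600168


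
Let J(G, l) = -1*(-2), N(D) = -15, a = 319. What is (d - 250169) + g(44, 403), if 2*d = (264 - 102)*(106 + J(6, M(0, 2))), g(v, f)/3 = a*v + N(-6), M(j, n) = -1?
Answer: -199358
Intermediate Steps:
J(G, l) = 2
g(v, f) = -45 + 957*v (g(v, f) = 3*(319*v - 15) = 3*(-15 + 319*v) = -45 + 957*v)
d = 8748 (d = ((264 - 102)*(106 + 2))/2 = (162*108)/2 = (½)*17496 = 8748)
(d - 250169) + g(44, 403) = (8748 - 250169) + (-45 + 957*44) = -241421 + (-45 + 42108) = -241421 + 42063 = -199358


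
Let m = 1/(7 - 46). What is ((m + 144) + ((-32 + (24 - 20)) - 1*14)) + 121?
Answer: 8696/39 ≈ 222.97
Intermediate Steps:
m = -1/39 (m = 1/(-39) = -1/39 ≈ -0.025641)
((m + 144) + ((-32 + (24 - 20)) - 1*14)) + 121 = ((-1/39 + 144) + ((-32 + (24 - 20)) - 1*14)) + 121 = (5615/39 + ((-32 + 4) - 14)) + 121 = (5615/39 + (-28 - 14)) + 121 = (5615/39 - 42) + 121 = 3977/39 + 121 = 8696/39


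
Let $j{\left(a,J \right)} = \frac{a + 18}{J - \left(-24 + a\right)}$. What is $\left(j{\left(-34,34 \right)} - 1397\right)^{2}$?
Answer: $\frac{1032658225}{529} \approx 1.9521 \cdot 10^{6}$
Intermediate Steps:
$j{\left(a,J \right)} = \frac{18 + a}{24 + J - a}$
$\left(j{\left(-34,34 \right)} - 1397\right)^{2} = \left(\frac{18 - 34}{24 + 34 - -34} - 1397\right)^{2} = \left(\frac{1}{24 + 34 + 34} \left(-16\right) - 1397\right)^{2} = \left(\frac{1}{92} \left(-16\right) - 1397\right)^{2} = \left(- \frac{4}{23} - 1397\right)^{2} = \left(- \frac{32135}{23}\right)^{2} = \frac{1032658225}{529}$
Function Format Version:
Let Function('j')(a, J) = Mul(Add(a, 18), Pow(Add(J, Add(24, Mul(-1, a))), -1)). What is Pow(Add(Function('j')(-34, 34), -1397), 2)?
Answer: Rational(1032658225, 529) ≈ 1.9521e+6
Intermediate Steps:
Function('j')(a, J) = Mul(Pow(Add(24, J, Mul(-1, a)), -1), Add(18, a)) (Function('j')(a, J) = Mul(Add(18, a), Pow(Add(24, J, Mul(-1, a)), -1)) = Mul(Pow(Add(24, J, Mul(-1, a)), -1), Add(18, a)))
Pow(Add(Function('j')(-34, 34), -1397), 2) = Pow(Add(Mul(Pow(Add(24, 34, Mul(-1, -34)), -1), Add(18, -34)), -1397), 2) = Pow(Add(Mul(Pow(Add(24, 34, 34), -1), -16), -1397), 2) = Pow(Add(Mul(Pow(92, -1), -16), -1397), 2) = Pow(Add(Mul(Rational(1, 92), -16), -1397), 2) = Pow(Add(Rational(-4, 23), -1397), 2) = Pow(Rational(-32135, 23), 2) = Rational(1032658225, 529)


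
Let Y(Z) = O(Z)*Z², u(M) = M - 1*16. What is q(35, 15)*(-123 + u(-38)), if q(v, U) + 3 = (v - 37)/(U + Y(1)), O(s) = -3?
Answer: 1121/2 ≈ 560.50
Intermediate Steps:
u(M) = -16 + M (u(M) = M - 16 = -16 + M)
Y(Z) = -3*Z²
q(v, U) = -3 + (-37 + v)/(-3 + U) (q(v, U) = -3 + (v - 37)/(U - 3*1²) = -3 + (-37 + v)/(U - 3*1) = -3 + (-37 + v)/(U - 3) = -3 + (-37 + v)/(-3 + U))
q(35, 15)*(-123 + u(-38)) = ((-28 + 35 - 3*15)/(-3 + 15))*(-123 + (-16 - 38)) = ((-28 + 35 - 45)/12)*(-123 - 54) = ((1/12)*(-38))*(-177) = -19/6*(-177) = 1121/2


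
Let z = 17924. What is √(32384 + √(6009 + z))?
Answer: √(32384 + √23933) ≈ 180.38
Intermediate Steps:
√(32384 + √(6009 + z)) = √(32384 + √(6009 + 17924)) = √(32384 + √23933)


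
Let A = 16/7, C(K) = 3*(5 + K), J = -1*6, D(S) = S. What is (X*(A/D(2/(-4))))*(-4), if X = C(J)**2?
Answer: 1152/7 ≈ 164.57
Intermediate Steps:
J = -6
C(K) = 15 + 3*K
A = 16/7 (A = 16*(1/7) = 16/7 ≈ 2.2857)
X = 9 (X = (15 + 3*(-6))**2 = (15 - 18)**2 = (-3)**2 = 9)
(X*(A/D(2/(-4))))*(-4) = (9*(16/(7*((2/(-4))))))*(-4) = (9*(16/(7*((2*(-1/4))))))*(-4) = (9*(16/(7*(-1/2))))*(-4) = (9*((16/7)*(-2)))*(-4) = (9*(-32/7))*(-4) = -288/7*(-4) = 1152/7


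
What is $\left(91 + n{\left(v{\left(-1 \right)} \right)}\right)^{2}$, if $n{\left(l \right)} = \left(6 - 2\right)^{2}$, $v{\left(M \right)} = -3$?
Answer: $11449$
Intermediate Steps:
$n{\left(l \right)} = 16$ ($n{\left(l \right)} = 4^{2} = 16$)
$\left(91 + n{\left(v{\left(-1 \right)} \right)}\right)^{2} = \left(91 + 16\right)^{2} = 107^{2} = 11449$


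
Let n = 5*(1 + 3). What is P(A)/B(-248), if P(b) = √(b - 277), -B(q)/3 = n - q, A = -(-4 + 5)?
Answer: -I*√278/804 ≈ -0.020738*I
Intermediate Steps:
A = -1 (A = -1*1 = -1)
n = 20 (n = 5*4 = 20)
B(q) = -60 + 3*q (B(q) = -3*(20 - q) = -60 + 3*q)
P(b) = √(-277 + b)
P(A)/B(-248) = √(-277 - 1)/(-60 + 3*(-248)) = √(-278)/(-60 - 744) = (I*√278)/(-804) = (I*√278)*(-1/804) = -I*√278/804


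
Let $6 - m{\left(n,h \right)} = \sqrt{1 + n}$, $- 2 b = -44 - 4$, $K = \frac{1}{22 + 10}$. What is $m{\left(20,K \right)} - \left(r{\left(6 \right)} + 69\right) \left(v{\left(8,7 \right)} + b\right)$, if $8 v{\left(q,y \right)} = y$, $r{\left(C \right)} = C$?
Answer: $- \frac{14877}{8} - \sqrt{21} \approx -1864.2$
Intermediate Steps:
$K = \frac{1}{32} \approx 0.03125$
$v{\left(q,y \right)} = \frac{y}{8}$
$b = 24$ ($b = - \frac{-44 - 4}{2} = \left(- \frac{1}{2}\right) \left(-48\right) = 24$)
$m{\left(n,h \right)} = 6 - \sqrt{1 + n}$
$m{\left(20,K \right)} - \left(r{\left(6 \right)} + 69\right) \left(v{\left(8,7 \right)} + b\right) = \left(6 - \sqrt{1 + 20}\right) - \left(6 + 69\right) \left(\frac{1}{8} \cdot 7 + 24\right) = \left(6 - \sqrt{21}\right) - 75 \left(\frac{7}{8} + 24\right) = \left(6 - \sqrt{21}\right) - 75 \cdot \frac{199}{8} = \left(6 - \sqrt{21}\right) - \frac{14925}{8} = - \frac{14877}{8} - \sqrt{21}$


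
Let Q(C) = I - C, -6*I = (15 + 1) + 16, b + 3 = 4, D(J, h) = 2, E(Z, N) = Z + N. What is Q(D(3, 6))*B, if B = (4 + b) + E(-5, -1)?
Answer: 22/3 ≈ 7.3333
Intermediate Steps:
E(Z, N) = N + Z
b = 1 (b = -3 + 4 = 1)
I = -16/3 (I = -((15 + 1) + 16)/6 = -(16 + 16)/6 = -1/6*32 = -16/3 ≈ -5.3333)
B = -1 (B = (4 + 1) + (-1 - 5) = 5 - 6 = -1)
Q(C) = -16/3 - C
Q(D(3, 6))*B = (-16/3 - 1*2)*(-1) = (-16/3 - 2)*(-1) = -22/3*(-1) = 22/3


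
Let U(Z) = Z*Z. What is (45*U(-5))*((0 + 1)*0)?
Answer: 0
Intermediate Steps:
U(Z) = Z²
(45*U(-5))*((0 + 1)*0) = (45*(-5)²)*((0 + 1)*0) = (45*25)*(1*0) = 1125*0 = 0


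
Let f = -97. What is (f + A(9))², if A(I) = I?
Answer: 7744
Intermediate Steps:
(f + A(9))² = (-97 + 9)² = (-88)² = 7744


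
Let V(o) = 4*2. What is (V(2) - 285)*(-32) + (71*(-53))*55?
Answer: -198101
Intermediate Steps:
V(o) = 8
(V(2) - 285)*(-32) + (71*(-53))*55 = (8 - 285)*(-32) + (71*(-53))*55 = -277*(-32) - 3763*55 = 8864 - 206965 = -198101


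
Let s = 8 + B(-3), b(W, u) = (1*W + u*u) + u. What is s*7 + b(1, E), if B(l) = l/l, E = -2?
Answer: 66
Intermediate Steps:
B(l) = 1
b(W, u) = W + u + u² (b(W, u) = (W + u²) + u = W + u + u²)
s = 9 (s = 8 + 1 = 9)
s*7 + b(1, E) = 9*7 + (1 - 2 + (-2)²) = 63 + (1 - 2 + 4) = 63 + 3 = 66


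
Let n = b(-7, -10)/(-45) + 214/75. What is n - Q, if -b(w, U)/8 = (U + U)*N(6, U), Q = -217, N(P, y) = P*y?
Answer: 32489/75 ≈ 433.19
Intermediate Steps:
b(w, U) = -96*U**2 (b(w, U) = -8*(U + U)*6*U = -8*2*U*6*U = -96*U**2)
n = 16214/75 (n = -96*(-10)**2/(-45) + 214/75 = -96*100*(-1/45) + 214*(1/75) = -9600*(-1/45) + 214/75 = 640/3 + 214/75 = 16214/75 ≈ 216.19)
n - Q = 16214/75 - 1*(-217) = 16214/75 + 217 = 32489/75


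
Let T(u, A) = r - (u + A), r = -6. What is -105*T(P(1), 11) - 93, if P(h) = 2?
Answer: 1902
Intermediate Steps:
T(u, A) = -6 - A - u (T(u, A) = -6 - (u + A) = -6 - (A + u) = -6 + (-A - u) = -6 - A - u)
-105*T(P(1), 11) - 93 = -105*(-6 - 1*11 - 1*2) - 93 = -105*(-6 - 11 - 2) - 93 = -105*(-19) - 93 = 1995 - 93 = 1902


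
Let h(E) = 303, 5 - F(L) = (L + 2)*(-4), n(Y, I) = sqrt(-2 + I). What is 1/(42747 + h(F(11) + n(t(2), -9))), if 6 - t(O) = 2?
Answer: 1/43050 ≈ 2.3229e-5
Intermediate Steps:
t(O) = 4 (t(O) = 6 - 1*2 = 6 - 2 = 4)
F(L) = 13 + 4*L (F(L) = 5 - (L + 2)*(-4) = 5 - (2 + L)*(-4) = 5 - (-8 - 4*L) = 5 + (8 + 4*L) = 13 + 4*L)
1/(42747 + h(F(11) + n(t(2), -9))) = 1/(42747 + 303) = 1/43050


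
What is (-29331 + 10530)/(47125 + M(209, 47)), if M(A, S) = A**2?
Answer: -18801/90806 ≈ -0.20705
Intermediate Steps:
(-29331 + 10530)/(47125 + M(209, 47)) = (-29331 + 10530)/(47125 + 209**2) = -18801/(47125 + 43681) = -18801/90806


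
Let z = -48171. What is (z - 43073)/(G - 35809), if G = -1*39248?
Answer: 91244/75057 ≈ 1.2157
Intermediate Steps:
G = -39248
(z - 43073)/(G - 35809) = (-48171 - 43073)/(-39248 - 35809) = -91244/(-75057) = -91244*(-1/75057) = 91244/75057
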